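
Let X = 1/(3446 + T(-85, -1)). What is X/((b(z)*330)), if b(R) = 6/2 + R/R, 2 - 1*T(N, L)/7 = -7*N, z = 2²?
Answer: -1/930600 ≈ -1.0746e-6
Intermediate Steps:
z = 4
T(N, L) = 14 + 49*N (T(N, L) = 14 - (-49)*N = 14 + 49*N)
b(R) = 4 (b(R) = 6*(½) + 1 = 3 + 1 = 4)
X = -1/705 (X = 1/(3446 + (14 + 49*(-85))) = 1/(3446 + (14 - 4165)) = 1/(3446 - 4151) = 1/(-705) = -1/705 ≈ -0.0014184)
X/((b(z)*330)) = -1/(705*(4*330)) = -1/705/1320 = -1/705*1/1320 = -1/930600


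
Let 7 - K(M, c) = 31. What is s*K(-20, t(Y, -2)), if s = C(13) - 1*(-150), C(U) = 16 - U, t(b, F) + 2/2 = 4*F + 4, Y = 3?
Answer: -3672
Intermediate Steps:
t(b, F) = 3 + 4*F (t(b, F) = -1 + (4*F + 4) = -1 + (4 + 4*F) = 3 + 4*F)
K(M, c) = -24 (K(M, c) = 7 - 1*31 = 7 - 31 = -24)
s = 153 (s = (16 - 1*13) - 1*(-150) = (16 - 13) + 150 = 3 + 150 = 153)
s*K(-20, t(Y, -2)) = 153*(-24) = -3672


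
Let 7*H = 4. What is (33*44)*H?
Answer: 5808/7 ≈ 829.71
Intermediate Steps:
H = 4/7 (H = (⅐)*4 = 4/7 ≈ 0.57143)
(33*44)*H = (33*44)*(4/7) = 1452*(4/7) = 5808/7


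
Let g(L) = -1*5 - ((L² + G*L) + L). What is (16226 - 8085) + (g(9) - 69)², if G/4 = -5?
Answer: 8397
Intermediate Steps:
G = -20 (G = 4*(-5) = -20)
g(L) = -5 - L² + 19*L (g(L) = -1*5 - ((L² - 20*L) + L) = -5 - (L² - 19*L) = -5 + (-L² + 19*L) = -5 - L² + 19*L)
(16226 - 8085) + (g(9) - 69)² = (16226 - 8085) + ((-5 - 1*9² + 19*9) - 69)² = 8141 + ((-5 - 1*81 + 171) - 69)² = 8141 + ((-5 - 81 + 171) - 69)² = 8141 + (85 - 69)² = 8141 + 16² = 8141 + 256 = 8397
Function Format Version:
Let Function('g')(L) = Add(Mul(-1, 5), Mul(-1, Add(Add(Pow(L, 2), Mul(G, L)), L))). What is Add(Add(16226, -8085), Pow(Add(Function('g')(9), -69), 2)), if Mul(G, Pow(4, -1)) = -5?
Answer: 8397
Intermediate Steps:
G = -20 (G = Mul(4, -5) = -20)
Function('g')(L) = Add(-5, Mul(-1, Pow(L, 2)), Mul(19, L)) (Function('g')(L) = Add(Mul(-1, 5), Mul(-1, Add(Add(Pow(L, 2), Mul(-20, L)), L))) = Add(-5, Mul(-1, Add(Pow(L, 2), Mul(-19, L)))) = Add(-5, Add(Mul(-1, Pow(L, 2)), Mul(19, L))) = Add(-5, Mul(-1, Pow(L, 2)), Mul(19, L)))
Add(Add(16226, -8085), Pow(Add(Function('g')(9), -69), 2)) = Add(Add(16226, -8085), Pow(Add(Add(-5, Mul(-1, Pow(9, 2)), Mul(19, 9)), -69), 2)) = Add(8141, Pow(Add(Add(-5, Mul(-1, 81), 171), -69), 2)) = Add(8141, Pow(Add(Add(-5, -81, 171), -69), 2)) = Add(8141, Pow(Add(85, -69), 2)) = Add(8141, Pow(16, 2)) = Add(8141, 256) = 8397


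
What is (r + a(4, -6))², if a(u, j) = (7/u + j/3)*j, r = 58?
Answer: 14161/4 ≈ 3540.3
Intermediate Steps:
a(u, j) = j*(7/u + j/3) (a(u, j) = (7/u + j*(⅓))*j = (7/u + j/3)*j = j*(7/u + j/3))
(r + a(4, -6))² = (58 + (⅓)*(-6)*(21 - 6*4)/4)² = (58 + (⅓)*(-6)*(¼)*(21 - 24))² = (58 + (⅓)*(-6)*(¼)*(-3))² = (58 + 3/2)² = (119/2)² = 14161/4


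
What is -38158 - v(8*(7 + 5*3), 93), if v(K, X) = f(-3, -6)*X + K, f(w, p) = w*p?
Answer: -40008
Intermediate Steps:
f(w, p) = p*w
v(K, X) = K + 18*X (v(K, X) = (-6*(-3))*X + K = 18*X + K = K + 18*X)
-38158 - v(8*(7 + 5*3), 93) = -38158 - (8*(7 + 5*3) + 18*93) = -38158 - (8*(7 + 15) + 1674) = -38158 - (8*22 + 1674) = -38158 - (176 + 1674) = -38158 - 1*1850 = -38158 - 1850 = -40008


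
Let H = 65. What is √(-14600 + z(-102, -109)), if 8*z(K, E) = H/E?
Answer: 3*I*√308379530/436 ≈ 120.83*I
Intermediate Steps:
z(K, E) = 65/(8*E) (z(K, E) = (65/E)/8 = 65/(8*E))
√(-14600 + z(-102, -109)) = √(-14600 + (65/8)/(-109)) = √(-14600 + (65/8)*(-1/109)) = √(-14600 - 65/872) = √(-12731265/872) = 3*I*√308379530/436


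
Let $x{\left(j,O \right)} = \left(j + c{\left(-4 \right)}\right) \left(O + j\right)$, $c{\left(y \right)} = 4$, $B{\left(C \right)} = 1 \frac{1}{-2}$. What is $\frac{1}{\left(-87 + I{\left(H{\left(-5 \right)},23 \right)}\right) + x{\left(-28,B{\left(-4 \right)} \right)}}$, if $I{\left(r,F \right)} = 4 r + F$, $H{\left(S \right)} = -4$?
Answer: $\frac{1}{604} \approx 0.0016556$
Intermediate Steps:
$B{\left(C \right)} = - \frac{1}{2}$ ($B{\left(C \right)} = 1 \left(- \frac{1}{2}\right) = - \frac{1}{2}$)
$I{\left(r,F \right)} = F + 4 r$
$x{\left(j,O \right)} = \left(4 + j\right) \left(O + j\right)$ ($x{\left(j,O \right)} = \left(j + 4\right) \left(O + j\right) = \left(4 + j\right) \left(O + j\right)$)
$\frac{1}{\left(-87 + I{\left(H{\left(-5 \right)},23 \right)}\right) + x{\left(-28,B{\left(-4 \right)} \right)}} = \frac{1}{\left(-87 + \left(23 + 4 \left(-4\right)\right)\right) + \left(\left(-28\right)^{2} + 4 \left(- \frac{1}{2}\right) + 4 \left(-28\right) - -14\right)} = \frac{1}{\left(-87 + \left(23 - 16\right)\right) + \left(784 - 2 - 112 + 14\right)} = \frac{1}{\left(-87 + 7\right) + 684} = \frac{1}{-80 + 684} = \frac{1}{604}$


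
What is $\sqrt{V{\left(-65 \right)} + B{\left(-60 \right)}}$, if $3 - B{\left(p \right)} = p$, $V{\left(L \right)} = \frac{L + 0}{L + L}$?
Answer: $\frac{\sqrt{254}}{2} \approx 7.9687$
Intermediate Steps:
$V{\left(L \right)} = \frac{1}{2}$ ($V{\left(L \right)} = \frac{L}{2 L} = L \frac{1}{2 L} = \frac{1}{2}$)
$B{\left(p \right)} = 3 - p$
$\sqrt{V{\left(-65 \right)} + B{\left(-60 \right)}} = \sqrt{\frac{1}{2} + \left(3 - -60\right)} = \sqrt{\frac{1}{2} + \left(3 + 60\right)} = \sqrt{\frac{1}{2} + 63} = \sqrt{\frac{127}{2}} = \frac{\sqrt{254}}{2}$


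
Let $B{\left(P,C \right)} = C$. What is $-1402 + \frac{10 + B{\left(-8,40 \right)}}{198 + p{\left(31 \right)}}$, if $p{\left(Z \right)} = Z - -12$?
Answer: $- \frac{337832}{241} \approx -1401.8$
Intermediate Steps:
$p{\left(Z \right)} = 12 + Z$ ($p{\left(Z \right)} = Z + 12 = 12 + Z$)
$-1402 + \frac{10 + B{\left(-8,40 \right)}}{198 + p{\left(31 \right)}} = -1402 + \frac{10 + 40}{198 + \left(12 + 31\right)} = -1402 + \frac{50}{198 + 43} = -1402 + \frac{50}{241} = - \frac{337832}{241}$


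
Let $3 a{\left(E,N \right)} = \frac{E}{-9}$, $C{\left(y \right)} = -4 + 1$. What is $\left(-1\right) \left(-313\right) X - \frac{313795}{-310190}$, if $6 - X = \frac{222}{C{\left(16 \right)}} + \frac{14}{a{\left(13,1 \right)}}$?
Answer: $\frac{27535389559}{806494} \approx 34142.0$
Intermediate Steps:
$C{\left(y \right)} = -3$
$a{\left(E,N \right)} = - \frac{E}{27}$ ($a{\left(E,N \right)} = \frac{E \frac{1}{-9}}{3} = \frac{E \left(- \frac{1}{9}\right)}{3} = \frac{\left(- \frac{1}{9}\right) E}{3} = - \frac{E}{27}$)
$X = \frac{1418}{13}$ ($X = 6 - \left(\frac{222}{-3} + \frac{14}{\left(- \frac{1}{27}\right) 13}\right) = 6 - \left(222 \left(- \frac{1}{3}\right) + \frac{14}{- \frac{13}{27}}\right) = 6 - \left(-74 + 14 \left(- \frac{27}{13}\right)\right) = 6 - \left(-74 - \frac{378}{13}\right) = 6 - - \frac{1340}{13} = 6 + \frac{1340}{13} = \frac{1418}{13} \approx 109.08$)
$\left(-1\right) \left(-313\right) X - \frac{313795}{-310190} = \left(-1\right) \left(-313\right) \frac{1418}{13} - \frac{313795}{-310190} = 313 \cdot \frac{1418}{13} - - \frac{62759}{62038} = \frac{443834}{13} + \frac{62759}{62038} = \frac{27535389559}{806494}$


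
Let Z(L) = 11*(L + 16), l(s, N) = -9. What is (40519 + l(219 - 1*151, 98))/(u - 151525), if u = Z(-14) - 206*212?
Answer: -8102/39035 ≈ -0.20756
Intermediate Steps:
Z(L) = 176 + 11*L (Z(L) = 11*(16 + L) = 176 + 11*L)
u = -43650 (u = (176 + 11*(-14)) - 206*212 = (176 - 154) - 43672 = 22 - 43672 = -43650)
(40519 + l(219 - 1*151, 98))/(u - 151525) = (40519 - 9)/(-43650 - 151525) = 40510/(-195175) = 40510*(-1/195175) = -8102/39035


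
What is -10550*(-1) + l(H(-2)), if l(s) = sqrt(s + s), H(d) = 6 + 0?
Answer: 10550 + 2*sqrt(3) ≈ 10553.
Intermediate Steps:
H(d) = 6
l(s) = sqrt(2)*sqrt(s) (l(s) = sqrt(2*s) = sqrt(2)*sqrt(s))
-10550*(-1) + l(H(-2)) = -10550*(-1) + sqrt(2)*sqrt(6) = -422*(-25) + 2*sqrt(3) = 10550 + 2*sqrt(3)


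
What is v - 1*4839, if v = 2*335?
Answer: -4169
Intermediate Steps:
v = 670
v - 1*4839 = 670 - 1*4839 = 670 - 4839 = -4169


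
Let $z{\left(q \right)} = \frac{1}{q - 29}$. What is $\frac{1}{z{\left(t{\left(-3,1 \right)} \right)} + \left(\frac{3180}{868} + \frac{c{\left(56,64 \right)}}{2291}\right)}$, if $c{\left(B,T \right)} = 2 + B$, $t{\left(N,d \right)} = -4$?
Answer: $\frac{565719}{2069744} \approx 0.27333$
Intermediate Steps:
$z{\left(q \right)} = \frac{1}{-29 + q}$
$\frac{1}{z{\left(t{\left(-3,1 \right)} \right)} + \left(\frac{3180}{868} + \frac{c{\left(56,64 \right)}}{2291}\right)} = \frac{1}{\frac{1}{-29 - 4} + \left(\frac{3180}{868} + \frac{2 + 56}{2291}\right)} = \frac{1}{\frac{1}{-33} + \left(3180 \cdot \frac{1}{868} + 58 \cdot \frac{1}{2291}\right)} = \frac{1}{- \frac{1}{33} + \left(\frac{795}{217} + \frac{2}{79}\right)} = \frac{1}{- \frac{1}{33} + \frac{63239}{17143}} = \frac{1}{\frac{2069744}{565719}} = \frac{565719}{2069744}$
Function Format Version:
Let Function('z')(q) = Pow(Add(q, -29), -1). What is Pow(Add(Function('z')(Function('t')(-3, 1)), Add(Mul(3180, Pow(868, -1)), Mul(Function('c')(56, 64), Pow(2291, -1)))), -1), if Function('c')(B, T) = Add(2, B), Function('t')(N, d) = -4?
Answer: Rational(565719, 2069744) ≈ 0.27333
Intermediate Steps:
Function('z')(q) = Pow(Add(-29, q), -1)
Pow(Add(Function('z')(Function('t')(-3, 1)), Add(Mul(3180, Pow(868, -1)), Mul(Function('c')(56, 64), Pow(2291, -1)))), -1) = Pow(Add(Pow(Add(-29, -4), -1), Add(Mul(3180, Pow(868, -1)), Mul(Add(2, 56), Pow(2291, -1)))), -1) = Pow(Add(Pow(-33, -1), Add(Mul(3180, Rational(1, 868)), Mul(58, Rational(1, 2291)))), -1) = Pow(Add(Rational(-1, 33), Add(Rational(795, 217), Rational(2, 79))), -1) = Pow(Add(Rational(-1, 33), Rational(63239, 17143)), -1) = Pow(Rational(2069744, 565719), -1) = Rational(565719, 2069744)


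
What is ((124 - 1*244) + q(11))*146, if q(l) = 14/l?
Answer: -190676/11 ≈ -17334.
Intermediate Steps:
((124 - 1*244) + q(11))*146 = ((124 - 1*244) + 14/11)*146 = ((124 - 244) + 14*(1/11))*146 = (-120 + 14/11)*146 = -1306/11*146 = -190676/11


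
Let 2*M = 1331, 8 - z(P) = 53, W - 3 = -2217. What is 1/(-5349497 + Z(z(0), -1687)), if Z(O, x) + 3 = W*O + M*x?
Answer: -2/12745137 ≈ -1.5692e-7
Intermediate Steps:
W = -2214 (W = 3 - 2217 = -2214)
z(P) = -45 (z(P) = 8 - 1*53 = 8 - 53 = -45)
M = 1331/2 (M = (½)*1331 = 1331/2 ≈ 665.50)
Z(O, x) = -3 - 2214*O + 1331*x/2 (Z(O, x) = -3 + (-2214*O + 1331*x/2) = -3 - 2214*O + 1331*x/2)
1/(-5349497 + Z(z(0), -1687)) = 1/(-5349497 + (-3 - 2214*(-45) + (1331/2)*(-1687))) = 1/(-5349497 + (-3 + 99630 - 2245397/2)) = 1/(-5349497 - 2046143/2) = 1/(-12745137/2) = -2/12745137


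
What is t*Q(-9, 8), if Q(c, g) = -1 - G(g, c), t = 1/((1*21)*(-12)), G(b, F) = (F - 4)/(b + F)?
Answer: 1/18 ≈ 0.055556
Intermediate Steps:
G(b, F) = (-4 + F)/(F + b)
t = -1/252 (t = 1/(21*(-12)) = 1/(-252) = -1/252 ≈ -0.0039683)
Q(c, g) = -1 - (-4 + c)/(c + g)
t*Q(-9, 8) = -(4 - 1*8 - 2*(-9))/(252*(-9 + 8)) = -(4 - 8 + 18)/(252*(-1)) = -(-1)*14/252 = -1/252*(-14) = 1/18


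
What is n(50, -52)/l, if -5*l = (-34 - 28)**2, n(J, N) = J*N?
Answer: 3250/961 ≈ 3.3819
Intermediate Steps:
l = -3844/5 (l = -(-34 - 28)**2/5 = -1/5*(-62)**2 = -1/5*3844 = -3844/5 ≈ -768.80)
n(50, -52)/l = (50*(-52))/(-3844/5) = -2600*(-5/3844) = 3250/961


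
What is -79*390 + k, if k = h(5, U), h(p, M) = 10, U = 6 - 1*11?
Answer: -30800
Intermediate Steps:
U = -5 (U = 6 - 11 = -5)
k = 10
-79*390 + k = -79*390 + 10 = -30810 + 10 = -30800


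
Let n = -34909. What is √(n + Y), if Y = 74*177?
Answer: I*√21811 ≈ 147.69*I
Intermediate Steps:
Y = 13098
√(n + Y) = √(-34909 + 13098) = √(-21811) = I*√21811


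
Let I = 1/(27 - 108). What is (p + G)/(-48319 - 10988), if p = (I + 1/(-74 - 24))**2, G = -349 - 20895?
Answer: 25257048715/70510253436 ≈ 0.35820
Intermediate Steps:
I = -1/81 (I = 1/(-81) = -1/81 ≈ -0.012346)
G = -21244
p = 32041/63011844 (p = (-1/81 + 1/(-74 - 24))**2 = (-1/81 + 1/(-98))**2 = (-1/81 - 1/98)**2 = (-179/7938)**2 = 32041/63011844 ≈ 0.00050849)
(p + G)/(-48319 - 10988) = (32041/63011844 - 21244)/(-48319 - 10988) = -1338623581895/63011844/(-59307) = -1338623581895/63011844*(-1/59307) = 25257048715/70510253436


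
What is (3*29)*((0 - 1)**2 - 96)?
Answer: -8265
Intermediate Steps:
(3*29)*((0 - 1)**2 - 96) = 87*((-1)**2 - 96) = 87*(1 - 96) = 87*(-95) = -8265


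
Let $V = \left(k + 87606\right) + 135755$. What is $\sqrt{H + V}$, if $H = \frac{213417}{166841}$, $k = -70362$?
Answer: $\frac{2 \sqrt{1064725855194854}}{166841} \approx 391.15$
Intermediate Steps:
$H = \frac{213417}{166841}$ ($H = 213417 \cdot \frac{1}{166841} = \frac{213417}{166841} \approx 1.2792$)
$V = 152999$ ($V = \left(-70362 + 87606\right) + 135755 = 17244 + 135755 = 152999$)
$\sqrt{H + V} = \sqrt{\frac{213417}{166841} + 152999} = \sqrt{\frac{25526719576}{166841}} = \frac{2 \sqrt{1064725855194854}}{166841}$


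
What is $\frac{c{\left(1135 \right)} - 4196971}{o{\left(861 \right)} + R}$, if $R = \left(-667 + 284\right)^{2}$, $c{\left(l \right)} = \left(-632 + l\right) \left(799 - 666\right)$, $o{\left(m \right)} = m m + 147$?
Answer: $- \frac{4130072}{888157} \approx -4.6502$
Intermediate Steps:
$o{\left(m \right)} = 147 + m^{2}$ ($o{\left(m \right)} = m^{2} + 147 = 147 + m^{2}$)
$c{\left(l \right)} = -84056 + 133 l$ ($c{\left(l \right)} = \left(-632 + l\right) 133 = -84056 + 133 l$)
$R = 146689$ ($R = \left(-383\right)^{2} = 146689$)
$\frac{c{\left(1135 \right)} - 4196971}{o{\left(861 \right)} + R} = \frac{\left(-84056 + 133 \cdot 1135\right) - 4196971}{\left(147 + 861^{2}\right) + 146689} = \frac{\left(-84056 + 150955\right) - 4196971}{\left(147 + 741321\right) + 146689} = \frac{66899 - 4196971}{741468 + 146689} = - \frac{4130072}{888157}$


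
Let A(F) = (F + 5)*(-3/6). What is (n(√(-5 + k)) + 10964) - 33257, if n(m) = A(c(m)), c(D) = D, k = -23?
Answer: -44591/2 - I*√7 ≈ -22296.0 - 2.6458*I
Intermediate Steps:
A(F) = -5/2 - F/2 (A(F) = (5 + F)*(-3*⅙) = (5 + F)*(-½) = -5/2 - F/2)
n(m) = -5/2 - m/2
(n(√(-5 + k)) + 10964) - 33257 = ((-5/2 - √(-5 - 23)/2) + 10964) - 33257 = ((-5/2 - I*√7) + 10964) - 33257 = (21923/2 - I*√7) - 33257 = -44591/2 - I*√7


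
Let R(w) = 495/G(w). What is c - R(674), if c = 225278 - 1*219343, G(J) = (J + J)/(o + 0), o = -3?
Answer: 8001865/1348 ≈ 5936.1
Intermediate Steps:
G(J) = -2*J/3 (G(J) = (J + J)/(-3 + 0) = (2*J)/(-3) = (2*J)*(-1/3) = -2*J/3)
R(w) = -1485/(2*w) (R(w) = 495/((-2*w/3)) = 495*(-3/(2*w)) = -1485/(2*w))
c = 5935 (c = 225278 - 219343 = 5935)
c - R(674) = 5935 - (-1485)/(2*674) = 5935 - 1*(-1485/1348) = 5935 + 1485/1348 = 8001865/1348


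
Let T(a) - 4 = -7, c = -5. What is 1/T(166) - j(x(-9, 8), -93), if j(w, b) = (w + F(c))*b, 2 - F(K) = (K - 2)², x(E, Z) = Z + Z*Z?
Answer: 6974/3 ≈ 2324.7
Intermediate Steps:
x(E, Z) = Z + Z²
T(a) = -3 (T(a) = 4 - 7 = -3)
F(K) = 2 - (-2 + K)² (F(K) = 2 - (K - 2)² = 2 - (-2 + K)²)
j(w, b) = b*(-47 + w) (j(w, b) = (w + (2 - (-2 - 5)²))*b = (w + (2 - 1*(-7)²))*b = (w + (2 - 1*49))*b = (w + (2 - 49))*b = (w - 47)*b = (-47 + w)*b = b*(-47 + w))
1/T(166) - j(x(-9, 8), -93) = 1/(-3) - (-93)*(-47 + 8*(1 + 8)) = -⅓ - (-93)*(-47 + 8*9) = -⅓ - (-93)*(-47 + 72) = -⅓ - (-93)*25 = -⅓ - 1*(-2325) = -⅓ + 2325 = 6974/3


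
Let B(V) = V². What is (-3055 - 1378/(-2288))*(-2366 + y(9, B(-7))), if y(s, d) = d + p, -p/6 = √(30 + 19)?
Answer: 634068533/88 ≈ 7.2053e+6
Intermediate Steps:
p = -42 (p = -6*√(30 + 19) = -6*√49 = -6*7 = -42)
y(s, d) = -42 + d (y(s, d) = d - 42 = -42 + d)
(-3055 - 1378/(-2288))*(-2366 + y(9, B(-7))) = (-3055 - 1378/(-2288))*(-2366 + (-42 + (-7)²)) = (-3055 - 1378*(-1/2288))*(-2366 + (-42 + 49)) = (-3055 + 53/88)*(-2366 + 7) = -268787/88*(-2359) = 634068533/88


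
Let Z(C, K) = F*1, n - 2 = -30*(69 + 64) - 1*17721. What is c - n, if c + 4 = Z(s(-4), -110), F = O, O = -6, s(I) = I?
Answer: 21699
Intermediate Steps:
F = -6
n = -21709 (n = 2 + (-30*(69 + 64) - 1*17721) = 2 + (-30*133 - 17721) = 2 + (-3990 - 17721) = 2 - 21711 = -21709)
Z(C, K) = -6 (Z(C, K) = -6*1 = -6)
c = -10 (c = -4 - 6 = -10)
c - n = -10 - 1*(-21709) = -10 + 21709 = 21699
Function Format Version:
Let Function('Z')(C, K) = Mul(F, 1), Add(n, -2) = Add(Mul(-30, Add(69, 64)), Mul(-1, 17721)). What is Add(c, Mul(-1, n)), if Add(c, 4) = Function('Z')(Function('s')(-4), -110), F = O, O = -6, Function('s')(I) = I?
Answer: 21699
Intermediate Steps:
F = -6
n = -21709 (n = Add(2, Add(Mul(-30, Add(69, 64)), Mul(-1, 17721))) = Add(2, Add(Mul(-30, 133), -17721)) = Add(2, Add(-3990, -17721)) = Add(2, -21711) = -21709)
Function('Z')(C, K) = -6 (Function('Z')(C, K) = Mul(-6, 1) = -6)
c = -10 (c = Add(-4, -6) = -10)
Add(c, Mul(-1, n)) = Add(-10, Mul(-1, -21709)) = Add(-10, 21709) = 21699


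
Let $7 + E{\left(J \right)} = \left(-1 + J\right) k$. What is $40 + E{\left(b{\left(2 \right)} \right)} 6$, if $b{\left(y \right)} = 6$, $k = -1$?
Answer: $-32$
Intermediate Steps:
$E{\left(J \right)} = -6 - J$ ($E{\left(J \right)} = -7 + \left(-1 + J\right) \left(-1\right) = -7 - \left(-1 + J\right) = -6 - J$)
$40 + E{\left(b{\left(2 \right)} \right)} 6 = 40 + \left(-6 - 6\right) 6 = 40 - 72 = -32$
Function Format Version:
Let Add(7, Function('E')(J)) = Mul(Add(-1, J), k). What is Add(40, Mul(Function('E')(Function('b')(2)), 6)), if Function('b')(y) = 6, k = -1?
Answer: -32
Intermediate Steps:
Function('E')(J) = Add(-6, Mul(-1, J)) (Function('E')(J) = Add(-7, Mul(Add(-1, J), -1)) = Add(-7, Add(1, Mul(-1, J))) = Add(-6, Mul(-1, J)))
Add(40, Mul(Function('E')(Function('b')(2)), 6)) = Add(40, Mul(Add(-6, Mul(-1, 6)), 6)) = Add(40, Mul(Add(-6, -6), 6)) = Add(40, Mul(-12, 6)) = Add(40, -72) = -32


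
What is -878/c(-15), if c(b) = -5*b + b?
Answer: -439/30 ≈ -14.633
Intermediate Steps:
c(b) = -4*b
-878/c(-15) = -878/((-4*(-15))) = -878/60 = -878*1/60 = -439/30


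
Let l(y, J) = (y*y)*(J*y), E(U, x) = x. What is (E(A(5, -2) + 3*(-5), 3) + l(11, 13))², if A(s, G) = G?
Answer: 299497636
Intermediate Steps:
l(y, J) = J*y³ (l(y, J) = y²*(J*y) = J*y³)
(E(A(5, -2) + 3*(-5), 3) + l(11, 13))² = (3 + 13*11³)² = (3 + 13*1331)² = (3 + 17303)² = 17306² = 299497636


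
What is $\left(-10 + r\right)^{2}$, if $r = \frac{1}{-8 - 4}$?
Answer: $\frac{14641}{144} \approx 101.67$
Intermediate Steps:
$r = - \frac{1}{12}$ ($r = \frac{1}{-12} = - \frac{1}{12} \approx -0.083333$)
$\left(-10 + r\right)^{2} = \left(-10 - \frac{1}{12}\right)^{2} = \left(- \frac{121}{12}\right)^{2} = \frac{14641}{144}$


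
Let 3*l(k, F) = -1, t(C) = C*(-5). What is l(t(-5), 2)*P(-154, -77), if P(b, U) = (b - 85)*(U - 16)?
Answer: -7409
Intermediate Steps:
t(C) = -5*C
P(b, U) = (-85 + b)*(-16 + U)
l(k, F) = -⅓ (l(k, F) = (⅓)*(-1) = -⅓)
l(t(-5), 2)*P(-154, -77) = -(1360 - 85*(-77) - 16*(-154) - 77*(-154))/3 = -(1360 + 6545 + 2464 + 11858)/3 = -⅓*22227 = -7409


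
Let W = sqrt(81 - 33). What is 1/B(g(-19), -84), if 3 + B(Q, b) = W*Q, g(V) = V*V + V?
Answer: 1/1871421 + 152*sqrt(3)/623807 ≈ 0.00042257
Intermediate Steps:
g(V) = V + V**2 (g(V) = V**2 + V = V + V**2)
W = 4*sqrt(3) (W = sqrt(48) = 4*sqrt(3) ≈ 6.9282)
B(Q, b) = -3 + 4*Q*sqrt(3) (B(Q, b) = -3 + (4*sqrt(3))*Q = -3 + 4*Q*sqrt(3))
1/B(g(-19), -84) = 1/(-3 + 4*(-19*(1 - 19))*sqrt(3)) = 1/(-3 + 4*(-19*(-18))*sqrt(3)) = 1/(-3 + 4*342*sqrt(3)) = 1/(-3 + 1368*sqrt(3))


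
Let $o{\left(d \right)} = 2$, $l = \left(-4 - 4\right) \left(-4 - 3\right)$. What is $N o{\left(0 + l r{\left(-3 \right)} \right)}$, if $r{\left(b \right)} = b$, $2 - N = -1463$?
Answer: $2930$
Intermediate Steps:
$N = 1465$ ($N = 2 - -1463 = 2 + 1463 = 1465$)
$l = 56$ ($l = \left(-8\right) \left(-7\right) = 56$)
$N o{\left(0 + l r{\left(-3 \right)} \right)} = 1465 \cdot 2 = 2930$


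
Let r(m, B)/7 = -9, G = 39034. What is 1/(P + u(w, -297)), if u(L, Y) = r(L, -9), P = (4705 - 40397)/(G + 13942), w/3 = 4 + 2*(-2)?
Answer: -13244/843295 ≈ -0.015705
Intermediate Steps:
w = 0 (w = 3*(4 + 2*(-2)) = 3*(4 - 4) = 3*0 = 0)
r(m, B) = -63 (r(m, B) = 7*(-9) = -63)
P = -8923/13244 (P = (4705 - 40397)/(39034 + 13942) = -35692/52976 = -35692*1/52976 = -8923/13244 ≈ -0.67374)
u(L, Y) = -63
1/(P + u(w, -297)) = 1/(-8923/13244 - 63) = 1/(-843295/13244) = -13244/843295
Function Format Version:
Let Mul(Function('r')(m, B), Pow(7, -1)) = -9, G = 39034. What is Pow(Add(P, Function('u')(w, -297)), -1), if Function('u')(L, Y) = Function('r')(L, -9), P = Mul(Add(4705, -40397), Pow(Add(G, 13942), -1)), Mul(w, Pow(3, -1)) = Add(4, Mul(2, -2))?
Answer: Rational(-13244, 843295) ≈ -0.015705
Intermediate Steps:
w = 0 (w = Mul(3, Add(4, Mul(2, -2))) = Mul(3, Add(4, -4)) = Mul(3, 0) = 0)
Function('r')(m, B) = -63 (Function('r')(m, B) = Mul(7, -9) = -63)
P = Rational(-8923, 13244) (P = Mul(Add(4705, -40397), Pow(Add(39034, 13942), -1)) = Mul(-35692, Pow(52976, -1)) = Mul(-35692, Rational(1, 52976)) = Rational(-8923, 13244) ≈ -0.67374)
Function('u')(L, Y) = -63
Pow(Add(P, Function('u')(w, -297)), -1) = Pow(Add(Rational(-8923, 13244), -63), -1) = Pow(Rational(-843295, 13244), -1) = Rational(-13244, 843295)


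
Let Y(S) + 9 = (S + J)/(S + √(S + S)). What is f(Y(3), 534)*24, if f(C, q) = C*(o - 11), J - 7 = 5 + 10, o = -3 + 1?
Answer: -4992 + 2600*√6 ≈ 1376.7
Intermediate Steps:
o = -2
J = 22 (J = 7 + (5 + 10) = 7 + 15 = 22)
Y(S) = -9 + (22 + S)/(S + √2*√S) (Y(S) = -9 + (S + 22)/(S + √(S + S)) = -9 + (22 + S)/(S + √(2*S)) = -9 + (22 + S)/(S + √2*√S))
f(C, q) = -13*C (f(C, q) = C*(-2 - 11) = C*(-13) = -13*C)
f(Y(3), 534)*24 = -13*(22 - 8*3 - 9*√2*√3)/(3 + √2*√3)*24 = -13*(22 - 24 - 9*√6)/(3 + √6)*24 = -13*(-2 - 9*√6)/(3 + √6)*24 = -312*(-2 - 9*√6)/(3 + √6)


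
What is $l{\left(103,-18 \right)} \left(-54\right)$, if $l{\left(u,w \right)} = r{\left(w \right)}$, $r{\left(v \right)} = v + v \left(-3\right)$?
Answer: $-1944$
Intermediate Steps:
$r{\left(v \right)} = - 2 v$ ($r{\left(v \right)} = v - 3 v = - 2 v$)
$l{\left(u,w \right)} = - 2 w$
$l{\left(103,-18 \right)} \left(-54\right) = \left(-2\right) \left(-18\right) \left(-54\right) = 36 \left(-54\right) = -1944$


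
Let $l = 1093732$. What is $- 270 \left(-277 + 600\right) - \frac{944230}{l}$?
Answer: $- \frac{47692655975}{546866} \approx -87211.0$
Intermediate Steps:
$- 270 \left(-277 + 600\right) - \frac{944230}{l} = - 270 \left(-277 + 600\right) - \frac{944230}{1093732} = \left(-270\right) 323 - 944230 \cdot \frac{1}{1093732} = -87210 - \frac{472115}{546866} = - \frac{47692655975}{546866}$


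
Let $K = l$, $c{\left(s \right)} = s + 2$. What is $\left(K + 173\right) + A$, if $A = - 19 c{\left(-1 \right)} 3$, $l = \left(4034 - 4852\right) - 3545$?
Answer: $-4247$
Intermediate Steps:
$l = -4363$ ($l = \left(4034 - 4852\right) - 3545 = -818 - 3545 = -4363$)
$c{\left(s \right)} = 2 + s$
$K = -4363$
$A = -57$ ($A = - 19 \left(2 - 1\right) 3 = \left(-19\right) 1 \cdot 3 = \left(-19\right) 3 = -57$)
$\left(K + 173\right) + A = \left(-4363 + 173\right) - 57 = -4190 - 57 = -4247$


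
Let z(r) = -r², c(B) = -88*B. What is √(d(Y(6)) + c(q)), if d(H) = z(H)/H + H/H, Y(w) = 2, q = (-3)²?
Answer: I*√793 ≈ 28.16*I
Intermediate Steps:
q = 9
d(H) = 1 - H (d(H) = (-H²)/H + H/H = -H + 1 = 1 - H)
√(d(Y(6)) + c(q)) = √((1 - 1*2) - 88*9) = √((1 - 2) - 792) = √(-1 - 792) = √(-793) = I*√793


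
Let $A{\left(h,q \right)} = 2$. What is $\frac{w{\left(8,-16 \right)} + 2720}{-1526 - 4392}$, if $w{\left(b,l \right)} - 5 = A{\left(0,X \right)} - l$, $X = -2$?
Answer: $- \frac{2743}{5918} \approx -0.4635$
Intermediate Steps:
$w{\left(b,l \right)} = 7 - l$ ($w{\left(b,l \right)} = 5 - \left(-2 + l\right) = 7 - l$)
$\frac{w{\left(8,-16 \right)} + 2720}{-1526 - 4392} = \frac{\left(7 - -16\right) + 2720}{-1526 - 4392} = \frac{\left(7 + 16\right) + 2720}{-5918} = \left(23 + 2720\right) \left(- \frac{1}{5918}\right) = 2743 \left(- \frac{1}{5918}\right) = - \frac{2743}{5918}$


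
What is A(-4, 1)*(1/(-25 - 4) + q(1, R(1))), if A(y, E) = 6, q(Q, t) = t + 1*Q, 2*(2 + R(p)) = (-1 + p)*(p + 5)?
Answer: -180/29 ≈ -6.2069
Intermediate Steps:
R(p) = -2 + (-1 + p)*(5 + p)/2 (R(p) = -2 + ((-1 + p)*(p + 5))/2 = -2 + ((-1 + p)*(5 + p))/2 = -2 + (-1 + p)*(5 + p)/2)
q(Q, t) = Q + t (q(Q, t) = t + Q = Q + t)
A(-4, 1)*(1/(-25 - 4) + q(1, R(1))) = 6*(1/(-25 - 4) + (1 + (-9/2 + (1/2)*1**2 + 2*1))) = 6*(1/(-29) + (1 + (-9/2 + (1/2)*1 + 2))) = 6*(-1/29 + (1 + (-9/2 + 1/2 + 2))) = 6*(-1/29 + (1 - 2)) = 6*(-1/29 - 1) = 6*(-30/29) = -180/29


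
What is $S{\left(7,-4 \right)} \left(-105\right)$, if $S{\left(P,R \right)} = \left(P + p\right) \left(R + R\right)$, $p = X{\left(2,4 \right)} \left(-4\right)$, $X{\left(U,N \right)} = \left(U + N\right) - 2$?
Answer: $-7560$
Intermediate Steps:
$X{\left(U,N \right)} = -2 + N + U$ ($X{\left(U,N \right)} = \left(N + U\right) - 2 = -2 + N + U$)
$p = -16$ ($p = \left(-2 + 4 + 2\right) \left(-4\right) = 4 \left(-4\right) = -16$)
$S{\left(P,R \right)} = 2 R \left(-16 + P\right)$ ($S{\left(P,R \right)} = \left(P - 16\right) \left(R + R\right) = \left(-16 + P\right) 2 R = 2 R \left(-16 + P\right)$)
$S{\left(7,-4 \right)} \left(-105\right) = 2 \left(-4\right) \left(-16 + 7\right) \left(-105\right) = 2 \left(-4\right) \left(-9\right) \left(-105\right) = 72 \left(-105\right) = -7560$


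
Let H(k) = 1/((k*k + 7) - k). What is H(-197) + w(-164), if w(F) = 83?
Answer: 3238080/39013 ≈ 83.000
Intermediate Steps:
H(k) = 1/(7 + k² - k) (H(k) = 1/((k² + 7) - k) = 1/((7 + k²) - k) = 1/(7 + k² - k))
H(-197) + w(-164) = 1/(7 + (-197)² - 1*(-197)) + 83 = 1/(7 + 38809 + 197) + 83 = 1/39013 + 83 = 3238080/39013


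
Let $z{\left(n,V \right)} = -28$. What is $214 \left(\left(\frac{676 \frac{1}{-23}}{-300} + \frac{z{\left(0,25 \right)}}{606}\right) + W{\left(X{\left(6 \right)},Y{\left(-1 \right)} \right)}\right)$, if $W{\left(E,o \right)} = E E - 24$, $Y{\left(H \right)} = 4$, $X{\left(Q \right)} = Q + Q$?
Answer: $\frac{4476028066}{174225} \approx 25691.0$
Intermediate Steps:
$X{\left(Q \right)} = 2 Q$
$W{\left(E,o \right)} = -24 + E^{2}$ ($W{\left(E,o \right)} = E^{2} - 24 = -24 + E^{2}$)
$214 \left(\left(\frac{676 \frac{1}{-23}}{-300} + \frac{z{\left(0,25 \right)}}{606}\right) + W{\left(X{\left(6 \right)},Y{\left(-1 \right)} \right)}\right) = 214 \left(\left(\frac{676 \frac{1}{-23}}{-300} - \frac{28}{606}\right) - \left(24 - \left(2 \cdot 6\right)^{2}\right)\right) = 214 \left(\left(676 \left(- \frac{1}{23}\right) \left(- \frac{1}{300}\right) - \frac{14}{303}\right) - \left(24 - 12^{2}\right)\right) = 214 \left(\left(\left(- \frac{676}{23}\right) \left(- \frac{1}{300}\right) - \frac{14}{303}\right) + \left(-24 + 144\right)\right) = 214 \left(\left(\frac{169}{1725} - \frac{14}{303}\right) + 120\right) = 214 \left(\frac{9019}{174225} + 120\right) = 214 \cdot \frac{20916019}{174225} = \frac{4476028066}{174225}$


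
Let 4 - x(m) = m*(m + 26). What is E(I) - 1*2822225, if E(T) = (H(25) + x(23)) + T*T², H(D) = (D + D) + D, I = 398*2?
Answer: 501535063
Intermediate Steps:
I = 796
x(m) = 4 - m*(26 + m) (x(m) = 4 - m*(m + 26) = 4 - m*(26 + m))
H(D) = 3*D (H(D) = 2*D + D = 3*D)
E(T) = -1048 + T³ (E(T) = (3*25 + (4 - 1*23² - 26*23)) + T*T² = (75 + (4 - 1*529 - 598)) + T³ = (75 + (4 - 529 - 598)) + T³ = (75 - 1123) + T³ = -1048 + T³)
E(I) - 1*2822225 = (-1048 + 796³) - 1*2822225 = (-1048 + 504358336) - 2822225 = 504357288 - 2822225 = 501535063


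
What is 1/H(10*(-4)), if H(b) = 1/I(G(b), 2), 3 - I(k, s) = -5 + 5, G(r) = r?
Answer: 3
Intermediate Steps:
I(k, s) = 3 (I(k, s) = 3 - (-5 + 5) = 3 - 1*0 = 3 + 0 = 3)
H(b) = ⅓ (H(b) = 1/3 = ⅓)
1/H(10*(-4)) = 1/(⅓) = 3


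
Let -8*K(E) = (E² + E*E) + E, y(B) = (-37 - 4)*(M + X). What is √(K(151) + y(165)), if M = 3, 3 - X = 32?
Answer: 5*I*√2978/4 ≈ 68.214*I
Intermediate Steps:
X = -29 (X = 3 - 1*32 = 3 - 32 = -29)
y(B) = 1066 (y(B) = (-37 - 4)*(3 - 29) = -41*(-26) = 1066)
K(E) = -E²/4 - E/8 (K(E) = -((E² + E*E) + E)/8 = -((E² + E²) + E)/8 = -(2*E² + E)/8 = -(E + 2*E²)/8 = -E²/4 - E/8)
√(K(151) + y(165)) = √(-⅛*151*(1 + 2*151) + 1066) = √(-⅛*151*(1 + 302) + 1066) = √(-⅛*151*303 + 1066) = √(-45753/8 + 1066) = √(-37225/8) = 5*I*√2978/4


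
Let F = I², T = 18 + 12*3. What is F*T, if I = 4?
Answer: 864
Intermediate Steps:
T = 54 (T = 18 + 36 = 54)
F = 16 (F = 4² = 16)
F*T = 16*54 = 864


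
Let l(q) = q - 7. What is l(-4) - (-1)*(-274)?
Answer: -285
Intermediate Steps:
l(q) = -7 + q
l(-4) - (-1)*(-274) = (-7 - 4) - (-1)*(-274) = -11 - 1*274 = -11 - 274 = -285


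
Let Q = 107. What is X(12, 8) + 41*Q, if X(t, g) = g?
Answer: 4395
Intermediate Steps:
X(12, 8) + 41*Q = 8 + 41*107 = 8 + 4387 = 4395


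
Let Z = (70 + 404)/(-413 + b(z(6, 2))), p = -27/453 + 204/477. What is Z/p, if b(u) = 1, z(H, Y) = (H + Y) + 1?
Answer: -5690133/1820422 ≈ -3.1257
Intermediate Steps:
z(H, Y) = 1 + H + Y
p = 8837/24009 (p = -27*1/453 + 204*(1/477) = -9/151 + 68/159 = 8837/24009 ≈ 0.36807)
Z = -237/206 (Z = (70 + 404)/(-413 + 1) = 474/(-412) = 474*(-1/412) = -237/206 ≈ -1.1505)
Z/p = -237/(206*8837/24009) = -237/206*24009/8837 = -5690133/1820422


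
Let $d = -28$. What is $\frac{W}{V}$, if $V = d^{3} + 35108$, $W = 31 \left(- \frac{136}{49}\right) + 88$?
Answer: $\frac{24}{161161} \approx 0.00014892$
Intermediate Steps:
$W = \frac{96}{49}$ ($W = 31 \left(\left(-136\right) \frac{1}{49}\right) + 88 = 31 \left(- \frac{136}{49}\right) + 88 = - \frac{4216}{49} + 88 = \frac{96}{49} \approx 1.9592$)
$V = 13156$ ($V = \left(-28\right)^{3} + 35108 = -21952 + 35108 = 13156$)
$\frac{W}{V} = \frac{96}{49 \cdot 13156} = \frac{96}{49} \cdot \frac{1}{13156} = \frac{24}{161161}$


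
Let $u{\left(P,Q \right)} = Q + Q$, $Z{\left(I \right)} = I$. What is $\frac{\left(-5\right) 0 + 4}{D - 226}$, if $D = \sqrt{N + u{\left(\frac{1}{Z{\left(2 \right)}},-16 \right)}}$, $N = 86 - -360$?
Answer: $- \frac{452}{25331} - \frac{6 \sqrt{46}}{25331} \approx -0.01945$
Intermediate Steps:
$u{\left(P,Q \right)} = 2 Q$
$N = 446$ ($N = 86 + 360 = 446$)
$D = 3 \sqrt{46}$ ($D = \sqrt{446 + 2 \left(-16\right)} = \sqrt{446 - 32} = \sqrt{414} = 3 \sqrt{46} \approx 20.347$)
$\frac{\left(-5\right) 0 + 4}{D - 226} = \frac{\left(-5\right) 0 + 4}{3 \sqrt{46} - 226} = \frac{0 + 4}{-226 + 3 \sqrt{46}} = \frac{4}{-226 + 3 \sqrt{46}}$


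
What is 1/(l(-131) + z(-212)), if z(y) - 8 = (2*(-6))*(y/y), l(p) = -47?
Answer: -1/51 ≈ -0.019608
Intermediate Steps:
z(y) = -4 (z(y) = 8 + (2*(-6))*(y/y) = 8 - 12*1 = 8 - 12 = -4)
1/(l(-131) + z(-212)) = 1/(-47 - 4) = 1/(-51) = -1/51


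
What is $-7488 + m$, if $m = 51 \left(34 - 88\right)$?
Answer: $-10242$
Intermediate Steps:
$m = -2754$ ($m = 51 \left(-54\right) = -2754$)
$-7488 + m = -7488 - 2754 = -10242$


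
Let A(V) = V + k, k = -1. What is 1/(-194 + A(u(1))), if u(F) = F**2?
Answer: -1/194 ≈ -0.0051546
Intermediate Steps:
A(V) = -1 + V (A(V) = V - 1 = -1 + V)
1/(-194 + A(u(1))) = 1/(-194 + (-1 + 1**2)) = 1/(-194 + (-1 + 1)) = 1/(-194 + 0) = 1/(-194) = -1/194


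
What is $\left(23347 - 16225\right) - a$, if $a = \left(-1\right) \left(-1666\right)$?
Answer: $5456$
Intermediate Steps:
$a = 1666$
$\left(23347 - 16225\right) - a = \left(23347 - 16225\right) - 1666 = 7122 - 1666 = 5456$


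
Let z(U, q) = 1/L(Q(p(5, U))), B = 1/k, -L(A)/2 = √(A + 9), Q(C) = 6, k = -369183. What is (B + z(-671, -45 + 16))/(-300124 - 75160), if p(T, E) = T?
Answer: 1/138548472972 + √15/11258520 ≈ 3.4401e-7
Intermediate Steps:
L(A) = -2*√(9 + A) (L(A) = -2*√(A + 9) = -2*√(9 + A))
B = -1/369183 (B = 1/(-369183) = -1/369183 ≈ -2.7087e-6)
z(U, q) = -√15/30 (z(U, q) = 1/(-2*√(9 + 6)) = 1/(-2*√15) = -√15/30)
(B + z(-671, -45 + 16))/(-300124 - 75160) = (-1/369183 - √15/30)/(-300124 - 75160) = (-1/369183 - √15/30)/(-375284) = (-1/369183 - √15/30)*(-1/375284) = 1/138548472972 + √15/11258520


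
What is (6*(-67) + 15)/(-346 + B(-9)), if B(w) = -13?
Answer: 387/359 ≈ 1.0780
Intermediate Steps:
(6*(-67) + 15)/(-346 + B(-9)) = (6*(-67) + 15)/(-346 - 13) = (-402 + 15)/(-359) = -387*(-1/359) = 387/359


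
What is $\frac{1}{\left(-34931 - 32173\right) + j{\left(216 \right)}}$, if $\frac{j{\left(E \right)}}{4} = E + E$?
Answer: $- \frac{1}{65376} \approx -1.5296 \cdot 10^{-5}$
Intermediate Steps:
$j{\left(E \right)} = 8 E$ ($j{\left(E \right)} = 4 \left(E + E\right) = 4 \cdot 2 E = 8 E$)
$\frac{1}{\left(-34931 - 32173\right) + j{\left(216 \right)}} = \frac{1}{\left(-34931 - 32173\right) + 8 \cdot 216} = \frac{1}{-67104 + 1728} = \frac{1}{-65376} = - \frac{1}{65376}$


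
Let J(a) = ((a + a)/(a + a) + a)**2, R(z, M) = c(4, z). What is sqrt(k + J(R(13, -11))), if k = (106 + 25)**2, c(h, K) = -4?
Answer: sqrt(17170) ≈ 131.03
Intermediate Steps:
R(z, M) = -4
J(a) = (1 + a)**2 (J(a) = ((2*a)/((2*a)) + a)**2 = ((2*a)*(1/(2*a)) + a)**2 = (1 + a)**2)
k = 17161 (k = 131**2 = 17161)
sqrt(k + J(R(13, -11))) = sqrt(17161 + (1 - 4)**2) = sqrt(17161 + (-3)**2) = sqrt(17161 + 9) = sqrt(17170)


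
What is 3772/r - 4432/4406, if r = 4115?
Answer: -809124/9065345 ≈ -0.089255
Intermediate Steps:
3772/r - 4432/4406 = 3772/4115 - 4432/4406 = 3772*(1/4115) - 4432*1/4406 = 3772/4115 - 2216/2203 = -809124/9065345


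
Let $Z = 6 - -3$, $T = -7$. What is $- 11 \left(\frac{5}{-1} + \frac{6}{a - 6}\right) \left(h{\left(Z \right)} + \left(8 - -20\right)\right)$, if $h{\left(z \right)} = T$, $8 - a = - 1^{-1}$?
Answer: $693$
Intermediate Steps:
$a = 9$ ($a = 8 - - 1^{-1} = 8 - \left(-1\right) 1 = 8 - -1 = 8 + 1 = 9$)
$Z = 9$ ($Z = 6 + 3 = 9$)
$h{\left(z \right)} = -7$
$- 11 \left(\frac{5}{-1} + \frac{6}{a - 6}\right) \left(h{\left(Z \right)} + \left(8 - -20\right)\right) = - 11 \left(\frac{5}{-1} + \frac{6}{9 - 6}\right) \left(-7 + \left(8 - -20\right)\right) = - 11 \left(5 \left(-1\right) + \frac{6}{9 - 6}\right) \left(-7 + \left(8 + 20\right)\right) = - 11 \left(-5 + \frac{6}{3}\right) \left(-7 + 28\right) = - 11 \left(-5 + 6 \cdot \frac{1}{3}\right) 21 = - 11 \left(-5 + 2\right) 21 = \left(-11\right) \left(-3\right) 21 = 33 \cdot 21 = 693$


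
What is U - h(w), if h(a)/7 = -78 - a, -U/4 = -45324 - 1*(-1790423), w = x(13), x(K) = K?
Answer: -6979759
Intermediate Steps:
w = 13
U = -6980396 (U = -4*(-45324 - 1*(-1790423)) = -4*(-45324 + 1790423) = -4*1745099 = -6980396)
h(a) = -546 - 7*a (h(a) = 7*(-78 - a) = -546 - 7*a)
U - h(w) = -6980396 - (-546 - 7*13) = -6980396 - (-546 - 91) = -6980396 - 1*(-637) = -6980396 + 637 = -6979759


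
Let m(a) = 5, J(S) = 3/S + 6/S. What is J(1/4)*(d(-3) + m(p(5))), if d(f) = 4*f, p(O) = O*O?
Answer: -252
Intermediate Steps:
p(O) = O²
J(S) = 9/S
J(1/4)*(d(-3) + m(p(5))) = (9/(1/4))*(4*(-3) + 5) = (9/(¼))*(-12 + 5) = (9*4)*(-7) = 36*(-7) = -252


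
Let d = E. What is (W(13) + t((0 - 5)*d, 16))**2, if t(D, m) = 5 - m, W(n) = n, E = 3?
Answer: 4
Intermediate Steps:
d = 3
(W(13) + t((0 - 5)*d, 16))**2 = (13 + (5 - 1*16))**2 = (13 + (5 - 16))**2 = (13 - 11)**2 = 2**2 = 4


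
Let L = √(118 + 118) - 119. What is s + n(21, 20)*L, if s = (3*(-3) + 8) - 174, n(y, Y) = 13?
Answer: -1722 + 26*√59 ≈ -1522.3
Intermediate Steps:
s = -175 (s = (-9 + 8) - 174 = -1 - 174 = -175)
L = -119 + 2*√59 (L = √236 - 119 = 2*√59 - 119 = -119 + 2*√59 ≈ -103.64)
s + n(21, 20)*L = -175 + 13*(-119 + 2*√59) = -175 + (-1547 + 26*√59) = -1722 + 26*√59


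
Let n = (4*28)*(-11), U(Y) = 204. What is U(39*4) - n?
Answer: 1436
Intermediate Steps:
n = -1232 (n = 112*(-11) = -1232)
U(39*4) - n = 204 - 1*(-1232) = 204 + 1232 = 1436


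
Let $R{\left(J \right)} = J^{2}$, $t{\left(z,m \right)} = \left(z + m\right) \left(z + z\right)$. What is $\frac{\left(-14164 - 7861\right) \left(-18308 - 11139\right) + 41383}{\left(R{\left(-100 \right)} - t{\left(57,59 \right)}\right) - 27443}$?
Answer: $- \frac{92658794}{4381} \approx -21150.0$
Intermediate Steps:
$t{\left(z,m \right)} = 2 z \left(m + z\right)$ ($t{\left(z,m \right)} = \left(m + z\right) 2 z = 2 z \left(m + z\right)$)
$\frac{\left(-14164 - 7861\right) \left(-18308 - 11139\right) + 41383}{\left(R{\left(-100 \right)} - t{\left(57,59 \right)}\right) - 27443} = \frac{\left(-14164 - 7861\right) \left(-18308 - 11139\right) + 41383}{\left(\left(-100\right)^{2} - 2 \cdot 57 \left(59 + 57\right)\right) - 27443} = \frac{\left(-22025\right) \left(-29447\right) + 41383}{\left(10000 - 2 \cdot 57 \cdot 116\right) - 27443} = \frac{648570175 + 41383}{\left(10000 - 13224\right) - 27443} = \frac{648611558}{\left(10000 - 13224\right) - 27443} = \frac{648611558}{-3224 - 27443} = \frac{648611558}{-30667} = 648611558 \left(- \frac{1}{30667}\right) = - \frac{92658794}{4381}$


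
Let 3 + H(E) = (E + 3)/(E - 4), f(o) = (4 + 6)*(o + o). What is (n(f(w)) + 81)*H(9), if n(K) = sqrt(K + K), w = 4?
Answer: -243/5 - 12*sqrt(10)/5 ≈ -56.189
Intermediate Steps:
f(o) = 20*o (f(o) = 10*(2*o) = 20*o)
H(E) = -3 + (3 + E)/(-4 + E) (H(E) = -3 + (E + 3)/(E - 4) = -3 + (3 + E)/(-4 + E))
n(K) = sqrt(2)*sqrt(K) (n(K) = sqrt(2*K) = sqrt(2)*sqrt(K))
(n(f(w)) + 81)*H(9) = (sqrt(2)*sqrt(20*4) + 81)*((15 - 2*9)/(-4 + 9)) = (sqrt(2)*sqrt(80) + 81)*((15 - 18)/5) = (sqrt(2)*(4*sqrt(5)) + 81)*((1/5)*(-3)) = (4*sqrt(10) + 81)*(-3/5) = (81 + 4*sqrt(10))*(-3/5) = -243/5 - 12*sqrt(10)/5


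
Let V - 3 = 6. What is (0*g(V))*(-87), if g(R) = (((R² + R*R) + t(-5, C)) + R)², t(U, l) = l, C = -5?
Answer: 0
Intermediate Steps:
V = 9 (V = 3 + 6 = 9)
g(R) = (-5 + R + 2*R²)² (g(R) = (((R² + R*R) - 5) + R)² = (((R² + R²) - 5) + R)² = ((2*R² - 5) + R)² = ((-5 + 2*R²) + R)² = (-5 + R + 2*R²)²)
(0*g(V))*(-87) = (0*(-5 + 9 + 2*9²)²)*(-87) = (0*(-5 + 9 + 2*81)²)*(-87) = (0*(-5 + 9 + 162)²)*(-87) = (0*166²)*(-87) = (0*27556)*(-87) = 0*(-87) = 0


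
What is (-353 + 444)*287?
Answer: 26117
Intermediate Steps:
(-353 + 444)*287 = 91*287 = 26117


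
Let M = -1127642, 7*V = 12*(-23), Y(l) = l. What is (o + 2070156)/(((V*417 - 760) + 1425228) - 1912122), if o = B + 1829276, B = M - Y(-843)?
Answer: -19408431/3528670 ≈ -5.5002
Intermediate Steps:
V = -276/7 (V = (12*(-23))/7 = (1/7)*(-276) = -276/7 ≈ -39.429)
B = -1126799 (B = -1127642 - 1*(-843) = -1127642 + 843 = -1126799)
o = 702477 (o = -1126799 + 1829276 = 702477)
(o + 2070156)/(((V*417 - 760) + 1425228) - 1912122) = (702477 + 2070156)/(((-276/7*417 - 760) + 1425228) - 1912122) = 2772633/(((-115092/7 - 760) + 1425228) - 1912122) = 2772633/((-120412/7 + 1425228) - 1912122) = 2772633/(9856184/7 - 1912122) = 2772633/(-3528670/7) = 2772633*(-7/3528670) = -19408431/3528670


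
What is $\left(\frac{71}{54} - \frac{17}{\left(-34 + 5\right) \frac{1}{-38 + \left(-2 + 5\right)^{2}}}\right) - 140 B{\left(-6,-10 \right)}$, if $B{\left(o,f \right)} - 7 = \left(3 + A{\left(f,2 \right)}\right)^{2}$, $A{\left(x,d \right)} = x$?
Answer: $- \frac{424207}{54} \approx -7855.7$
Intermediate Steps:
$B{\left(o,f \right)} = 7 + \left(3 + f\right)^{2}$
$\left(\frac{71}{54} - \frac{17}{\left(-34 + 5\right) \frac{1}{-38 + \left(-2 + 5\right)^{2}}}\right) - 140 B{\left(-6,-10 \right)} = \left(\frac{71}{54} - \frac{17}{\left(-34 + 5\right) \frac{1}{-38 + \left(-2 + 5\right)^{2}}}\right) - 140 \left(7 + \left(3 - 10\right)^{2}\right) = \left(71 \cdot \frac{1}{54} - \frac{17}{\left(-29\right) \frac{1}{-38 + 3^{2}}}\right) - 140 \left(7 + \left(-7\right)^{2}\right) = \left(\frac{71}{54} - \frac{17}{\left(-29\right) \frac{1}{-38 + 9}}\right) - 140 \left(7 + 49\right) = \left(\frac{71}{54} - \frac{17}{\left(-29\right) \frac{1}{-29}}\right) - 7840 = \left(\frac{71}{54} - \frac{17}{\left(-29\right) \left(- \frac{1}{29}\right)}\right) - 7840 = \left(\frac{71}{54} - \frac{17}{1}\right) - 7840 = \left(\frac{71}{54} - 17\right) - 7840 = - \frac{847}{54} - 7840 = - \frac{424207}{54}$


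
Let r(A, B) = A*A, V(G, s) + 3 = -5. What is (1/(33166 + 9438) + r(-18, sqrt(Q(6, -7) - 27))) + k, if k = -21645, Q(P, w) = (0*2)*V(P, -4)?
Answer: -908359883/42604 ≈ -21321.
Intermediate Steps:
V(G, s) = -8 (V(G, s) = -3 - 5 = -8)
Q(P, w) = 0 (Q(P, w) = (0*2)*(-8) = 0*(-8) = 0)
r(A, B) = A**2
(1/(33166 + 9438) + r(-18, sqrt(Q(6, -7) - 27))) + k = (1/(33166 + 9438) + (-18)**2) - 21645 = (1/42604 + 324) - 21645 = 13803697/42604 - 21645 = -908359883/42604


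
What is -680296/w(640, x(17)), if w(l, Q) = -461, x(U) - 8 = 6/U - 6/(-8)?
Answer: 680296/461 ≈ 1475.7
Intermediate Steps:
x(U) = 35/4 + 6/U (x(U) = 8 + (6/U - 6/(-8)) = 8 + (6/U - 6*(-1/8)) = 8 + (6/U + 3/4) = 8 + (3/4 + 6/U) = 35/4 + 6/U)
-680296/w(640, x(17)) = -680296/(-461) = -680296*(-1/461) = 680296/461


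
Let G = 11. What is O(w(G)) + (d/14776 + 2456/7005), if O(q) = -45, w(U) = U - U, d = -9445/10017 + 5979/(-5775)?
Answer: -424356637106033/9504168666300 ≈ -44.650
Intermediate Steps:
d = -5449358/2754675 (d = -9445*1/10017 + 5979*(-1/5775) = -9445/10017 - 1993/1925 = -5449358/2754675 ≈ -1.9782)
w(U) = 0
O(w(G)) + (d/14776 + 2456/7005) = -45 + (-5449358/2754675/14776 + 2456/7005) = -45 + (-5449358/2754675*1/14776 + 2456*(1/7005)) = -45 + (-2724679/20351538900 + 2456/7005) = -45 + 3330952877467/9504168666300 = -424356637106033/9504168666300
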